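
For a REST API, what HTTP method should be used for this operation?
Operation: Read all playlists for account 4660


GET = read, POST = create, PUT = update/replace, DELETE = remove
This operation is a read.
GET


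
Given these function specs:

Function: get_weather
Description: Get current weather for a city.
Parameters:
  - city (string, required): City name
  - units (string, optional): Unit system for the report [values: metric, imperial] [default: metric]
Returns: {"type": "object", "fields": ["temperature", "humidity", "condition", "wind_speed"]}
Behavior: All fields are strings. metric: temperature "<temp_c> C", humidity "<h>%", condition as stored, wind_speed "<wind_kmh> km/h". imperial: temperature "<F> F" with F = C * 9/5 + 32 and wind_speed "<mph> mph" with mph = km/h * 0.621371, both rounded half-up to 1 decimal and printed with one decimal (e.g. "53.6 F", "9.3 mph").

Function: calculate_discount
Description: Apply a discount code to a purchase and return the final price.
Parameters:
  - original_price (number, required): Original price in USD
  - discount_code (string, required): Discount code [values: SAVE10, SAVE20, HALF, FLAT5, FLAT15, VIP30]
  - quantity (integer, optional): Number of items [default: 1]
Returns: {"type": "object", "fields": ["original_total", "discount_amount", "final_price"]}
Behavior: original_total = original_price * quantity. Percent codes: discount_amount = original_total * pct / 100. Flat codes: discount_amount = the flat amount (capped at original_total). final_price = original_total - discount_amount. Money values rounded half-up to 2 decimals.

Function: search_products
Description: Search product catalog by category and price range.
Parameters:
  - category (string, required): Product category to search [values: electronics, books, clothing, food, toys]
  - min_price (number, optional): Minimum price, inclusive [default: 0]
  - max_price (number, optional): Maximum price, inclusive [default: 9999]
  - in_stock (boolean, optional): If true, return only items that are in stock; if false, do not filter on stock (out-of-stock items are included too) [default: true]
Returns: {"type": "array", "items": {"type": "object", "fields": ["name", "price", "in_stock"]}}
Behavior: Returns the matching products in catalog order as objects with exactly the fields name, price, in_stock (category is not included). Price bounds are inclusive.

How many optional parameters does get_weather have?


Parameters of get_weather: city (required), units (optional)
Optional count:
1


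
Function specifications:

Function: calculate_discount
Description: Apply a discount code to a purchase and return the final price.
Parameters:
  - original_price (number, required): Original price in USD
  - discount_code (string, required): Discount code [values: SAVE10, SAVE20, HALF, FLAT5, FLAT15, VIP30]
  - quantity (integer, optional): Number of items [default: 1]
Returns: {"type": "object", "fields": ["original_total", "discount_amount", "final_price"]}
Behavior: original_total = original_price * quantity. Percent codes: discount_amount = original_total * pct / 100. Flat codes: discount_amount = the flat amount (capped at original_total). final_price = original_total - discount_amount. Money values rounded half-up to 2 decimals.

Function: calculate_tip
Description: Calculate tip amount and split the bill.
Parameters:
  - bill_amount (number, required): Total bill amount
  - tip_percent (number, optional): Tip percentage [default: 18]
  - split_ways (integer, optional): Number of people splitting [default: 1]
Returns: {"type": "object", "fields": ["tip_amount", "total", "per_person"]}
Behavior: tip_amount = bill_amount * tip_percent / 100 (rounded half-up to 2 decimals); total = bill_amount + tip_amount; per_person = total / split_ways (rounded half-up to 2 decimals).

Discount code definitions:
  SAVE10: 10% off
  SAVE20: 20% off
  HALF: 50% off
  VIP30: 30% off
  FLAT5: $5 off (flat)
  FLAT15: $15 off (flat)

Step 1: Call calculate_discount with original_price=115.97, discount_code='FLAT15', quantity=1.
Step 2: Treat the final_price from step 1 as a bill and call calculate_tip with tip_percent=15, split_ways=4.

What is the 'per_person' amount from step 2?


Step 1: calculate_discount(original_price=115.97, discount_code=FLAT15, quantity=1)
  original_total = 115.97 * 1 = 115.97
  FLAT15 = $15 flat: discount_amount = min(15.00, 115.97) = 15.00
  final_price = 115.97 - 15.00 = 100.97
  -> final_price = 100.97
Step 2: calculate_tip(bill_amount=100.97, tip_percent=15, split_ways=4)
  tip_amount = 100.97 * 15/100 = 15.1455 -> 15.15
  total = 100.97 + 15.15 = 116.12
  per_person = 116.12 / 4 = 29.03 -> 29.03
  -> per_person = 29.03
$29.03


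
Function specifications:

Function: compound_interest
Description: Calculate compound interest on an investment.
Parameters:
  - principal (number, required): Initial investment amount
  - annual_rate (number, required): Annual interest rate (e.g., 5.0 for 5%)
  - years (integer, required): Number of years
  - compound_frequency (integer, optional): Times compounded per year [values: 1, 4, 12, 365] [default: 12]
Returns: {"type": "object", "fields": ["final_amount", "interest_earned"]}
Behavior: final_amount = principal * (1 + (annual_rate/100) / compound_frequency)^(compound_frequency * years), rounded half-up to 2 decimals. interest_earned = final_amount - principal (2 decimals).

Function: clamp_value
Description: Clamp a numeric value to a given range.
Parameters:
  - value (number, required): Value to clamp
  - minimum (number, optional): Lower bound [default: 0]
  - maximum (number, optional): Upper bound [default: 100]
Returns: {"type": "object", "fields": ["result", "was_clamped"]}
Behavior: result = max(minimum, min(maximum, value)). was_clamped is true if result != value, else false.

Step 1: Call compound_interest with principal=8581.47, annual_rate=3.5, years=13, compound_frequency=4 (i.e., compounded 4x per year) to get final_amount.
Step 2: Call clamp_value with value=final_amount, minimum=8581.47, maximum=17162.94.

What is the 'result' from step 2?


Step 1: compound_interest
  rate per period = 3.5/100/4 = 0.00875 (keep full precision); periods = 4 * 13 = 52
  (1 + 0.00875)^52 = 1.57305708
  final_amount = 8581.47 * 1.57305708 = 13499.142148 -> 13499.14
  interest_earned = 13499.14 - 8581.47 = 4917.67
  -> final_amount = 13499.14
Step 2: clamp_value(value=13499.14, minimum=8581.47, maximum=17162.94)
  result = max(8581.47, min(17162.94, 13499.14)) = max(8581.47, 13499.14) = 13499.14
  was_clamped = (13499.14 != 13499.14) = false
  -> result = 13499.14
13499.14


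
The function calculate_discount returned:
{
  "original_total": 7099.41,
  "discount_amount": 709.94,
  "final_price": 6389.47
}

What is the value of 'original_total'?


7099.41


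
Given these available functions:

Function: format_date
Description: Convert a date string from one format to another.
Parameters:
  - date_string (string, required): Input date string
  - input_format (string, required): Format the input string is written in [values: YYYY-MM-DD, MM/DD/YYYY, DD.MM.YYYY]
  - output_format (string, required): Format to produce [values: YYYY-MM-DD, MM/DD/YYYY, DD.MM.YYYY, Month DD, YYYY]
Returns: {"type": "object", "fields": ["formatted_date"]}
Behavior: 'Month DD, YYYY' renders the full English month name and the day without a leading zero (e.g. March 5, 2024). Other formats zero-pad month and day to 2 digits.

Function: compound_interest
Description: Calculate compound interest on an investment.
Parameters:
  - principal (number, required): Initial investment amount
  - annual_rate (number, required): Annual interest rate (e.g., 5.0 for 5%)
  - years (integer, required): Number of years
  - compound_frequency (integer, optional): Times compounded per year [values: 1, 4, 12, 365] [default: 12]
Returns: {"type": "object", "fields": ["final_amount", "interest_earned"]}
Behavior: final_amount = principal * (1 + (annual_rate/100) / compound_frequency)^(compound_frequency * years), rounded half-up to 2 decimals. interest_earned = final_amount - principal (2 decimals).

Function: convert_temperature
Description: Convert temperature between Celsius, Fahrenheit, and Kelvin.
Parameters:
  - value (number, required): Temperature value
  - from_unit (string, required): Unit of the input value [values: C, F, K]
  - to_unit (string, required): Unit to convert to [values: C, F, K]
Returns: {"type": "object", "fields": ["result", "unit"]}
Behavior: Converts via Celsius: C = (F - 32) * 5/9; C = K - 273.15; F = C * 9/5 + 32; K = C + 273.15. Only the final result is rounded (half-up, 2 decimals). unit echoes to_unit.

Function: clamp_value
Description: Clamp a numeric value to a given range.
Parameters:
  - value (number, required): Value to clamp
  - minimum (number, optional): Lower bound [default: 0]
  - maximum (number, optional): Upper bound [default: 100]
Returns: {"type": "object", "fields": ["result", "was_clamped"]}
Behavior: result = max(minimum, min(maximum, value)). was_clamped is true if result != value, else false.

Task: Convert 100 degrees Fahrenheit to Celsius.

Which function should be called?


The task needs a function whose description is: Convert temperature between Celsius, Fahrenheit, and Kelvin.
convert_temperature


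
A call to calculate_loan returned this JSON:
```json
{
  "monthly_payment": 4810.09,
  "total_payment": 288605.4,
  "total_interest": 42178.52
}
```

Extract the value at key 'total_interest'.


42178.52


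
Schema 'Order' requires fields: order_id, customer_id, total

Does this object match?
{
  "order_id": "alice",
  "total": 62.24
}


Checking required fields...
Missing: customer_id
Invalid - missing required field 'customer_id'


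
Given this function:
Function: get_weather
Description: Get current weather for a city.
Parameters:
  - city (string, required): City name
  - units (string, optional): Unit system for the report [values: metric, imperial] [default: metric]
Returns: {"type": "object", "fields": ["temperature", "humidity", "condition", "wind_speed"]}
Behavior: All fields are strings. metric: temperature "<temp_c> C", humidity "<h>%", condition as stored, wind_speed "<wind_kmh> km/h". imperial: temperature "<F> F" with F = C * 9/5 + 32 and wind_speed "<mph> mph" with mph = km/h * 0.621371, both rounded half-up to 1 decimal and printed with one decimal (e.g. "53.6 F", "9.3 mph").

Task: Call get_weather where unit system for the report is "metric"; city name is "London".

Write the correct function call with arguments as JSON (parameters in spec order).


Mapping each described value to its parameter name:
  'Unit system for the report' -> units = "metric"
  'City name' -> city = "London"
get_weather({"city": "London", "units": "metric"})


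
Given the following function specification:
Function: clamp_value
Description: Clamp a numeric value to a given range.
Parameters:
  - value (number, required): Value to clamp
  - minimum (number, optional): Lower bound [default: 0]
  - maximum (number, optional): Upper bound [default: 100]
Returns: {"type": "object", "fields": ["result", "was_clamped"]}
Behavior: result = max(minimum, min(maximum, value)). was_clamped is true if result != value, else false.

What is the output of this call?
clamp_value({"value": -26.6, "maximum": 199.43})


Defaults applied: minimum=0
result = max(0, min(199.43, -26.6)) = max(0, -26.6) = 0
was_clamped = (0 != -26.6) = true
Output:
{"result": 0, "was_clamped": true}


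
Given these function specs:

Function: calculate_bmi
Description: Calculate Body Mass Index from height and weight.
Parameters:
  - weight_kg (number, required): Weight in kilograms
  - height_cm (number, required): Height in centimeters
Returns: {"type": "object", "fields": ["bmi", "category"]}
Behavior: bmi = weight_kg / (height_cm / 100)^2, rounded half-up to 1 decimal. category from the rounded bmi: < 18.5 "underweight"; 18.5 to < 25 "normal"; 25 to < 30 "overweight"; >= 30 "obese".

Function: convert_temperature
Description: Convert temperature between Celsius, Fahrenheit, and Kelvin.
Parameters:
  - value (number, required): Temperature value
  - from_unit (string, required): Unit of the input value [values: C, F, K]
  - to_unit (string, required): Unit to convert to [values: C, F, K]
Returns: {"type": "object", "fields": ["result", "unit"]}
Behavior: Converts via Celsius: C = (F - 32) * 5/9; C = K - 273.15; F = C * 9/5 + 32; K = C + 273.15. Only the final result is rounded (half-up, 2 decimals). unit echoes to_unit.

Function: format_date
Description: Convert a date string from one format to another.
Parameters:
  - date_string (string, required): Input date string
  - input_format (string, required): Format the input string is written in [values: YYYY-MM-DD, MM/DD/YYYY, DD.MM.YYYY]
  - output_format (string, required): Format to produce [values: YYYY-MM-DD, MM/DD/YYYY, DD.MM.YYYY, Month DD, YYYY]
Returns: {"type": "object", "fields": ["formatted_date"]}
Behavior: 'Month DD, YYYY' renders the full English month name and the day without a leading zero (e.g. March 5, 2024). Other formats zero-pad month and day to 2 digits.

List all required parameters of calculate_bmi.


Parameters of calculate_bmi and their required/optional flag:
  weight_kg: required
  height_cm: required
height_cm, weight_kg


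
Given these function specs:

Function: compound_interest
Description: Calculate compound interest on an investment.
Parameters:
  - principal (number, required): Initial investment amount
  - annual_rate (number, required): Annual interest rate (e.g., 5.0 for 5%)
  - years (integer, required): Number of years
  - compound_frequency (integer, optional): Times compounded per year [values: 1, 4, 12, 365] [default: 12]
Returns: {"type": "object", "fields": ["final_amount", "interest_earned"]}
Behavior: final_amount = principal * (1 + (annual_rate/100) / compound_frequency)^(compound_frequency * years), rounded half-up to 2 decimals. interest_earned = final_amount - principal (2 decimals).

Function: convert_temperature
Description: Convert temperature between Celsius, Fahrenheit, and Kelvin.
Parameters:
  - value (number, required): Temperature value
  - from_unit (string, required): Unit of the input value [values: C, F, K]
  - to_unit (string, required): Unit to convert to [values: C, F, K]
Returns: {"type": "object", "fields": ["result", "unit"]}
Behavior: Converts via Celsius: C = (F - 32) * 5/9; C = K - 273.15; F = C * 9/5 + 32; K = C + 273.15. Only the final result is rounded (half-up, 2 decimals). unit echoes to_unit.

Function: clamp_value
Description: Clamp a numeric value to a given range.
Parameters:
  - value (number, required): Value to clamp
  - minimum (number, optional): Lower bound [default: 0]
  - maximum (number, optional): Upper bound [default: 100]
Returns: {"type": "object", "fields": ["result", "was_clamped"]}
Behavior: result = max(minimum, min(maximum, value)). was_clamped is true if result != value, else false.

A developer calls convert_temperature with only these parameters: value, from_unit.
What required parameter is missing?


Required parameters: value, from_unit, to_unit
Provided: value, from_unit
Missing: to_unit
to_unit


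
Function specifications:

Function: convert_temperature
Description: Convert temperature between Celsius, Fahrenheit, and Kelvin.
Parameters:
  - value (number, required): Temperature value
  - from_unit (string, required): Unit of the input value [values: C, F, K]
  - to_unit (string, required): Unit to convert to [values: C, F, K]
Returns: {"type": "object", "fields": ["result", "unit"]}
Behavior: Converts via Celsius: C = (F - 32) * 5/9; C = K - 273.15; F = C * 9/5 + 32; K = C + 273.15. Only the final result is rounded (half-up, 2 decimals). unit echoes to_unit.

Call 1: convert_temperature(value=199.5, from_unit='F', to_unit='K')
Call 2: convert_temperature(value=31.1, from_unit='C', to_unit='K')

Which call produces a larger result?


Call 1:
  To C: (199.5 - 32) * 5/9 = 93.055556
  To K: 93.055556 + 273.15 = 366.205556
  Round to 2 decimals: 366.21
  -> 366.21 K
Call 2:
  Input already in C: 31.1
  To K: 31.1 + 273.15 = 304.25
  Round to 2 decimals: 304.25
  -> 304.25 K
Call 1 (366.21 K)


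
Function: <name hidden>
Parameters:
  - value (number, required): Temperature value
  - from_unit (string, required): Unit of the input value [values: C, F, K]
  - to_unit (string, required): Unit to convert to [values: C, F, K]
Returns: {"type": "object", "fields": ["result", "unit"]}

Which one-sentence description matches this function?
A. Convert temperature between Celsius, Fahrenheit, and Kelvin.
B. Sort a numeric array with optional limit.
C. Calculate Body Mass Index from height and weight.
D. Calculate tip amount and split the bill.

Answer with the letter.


Parameters value, from_unit, to_unit and return ["result", "unit"] fit: Convert temperature between Celsius, Fahrenheit, and Kelvin.
A


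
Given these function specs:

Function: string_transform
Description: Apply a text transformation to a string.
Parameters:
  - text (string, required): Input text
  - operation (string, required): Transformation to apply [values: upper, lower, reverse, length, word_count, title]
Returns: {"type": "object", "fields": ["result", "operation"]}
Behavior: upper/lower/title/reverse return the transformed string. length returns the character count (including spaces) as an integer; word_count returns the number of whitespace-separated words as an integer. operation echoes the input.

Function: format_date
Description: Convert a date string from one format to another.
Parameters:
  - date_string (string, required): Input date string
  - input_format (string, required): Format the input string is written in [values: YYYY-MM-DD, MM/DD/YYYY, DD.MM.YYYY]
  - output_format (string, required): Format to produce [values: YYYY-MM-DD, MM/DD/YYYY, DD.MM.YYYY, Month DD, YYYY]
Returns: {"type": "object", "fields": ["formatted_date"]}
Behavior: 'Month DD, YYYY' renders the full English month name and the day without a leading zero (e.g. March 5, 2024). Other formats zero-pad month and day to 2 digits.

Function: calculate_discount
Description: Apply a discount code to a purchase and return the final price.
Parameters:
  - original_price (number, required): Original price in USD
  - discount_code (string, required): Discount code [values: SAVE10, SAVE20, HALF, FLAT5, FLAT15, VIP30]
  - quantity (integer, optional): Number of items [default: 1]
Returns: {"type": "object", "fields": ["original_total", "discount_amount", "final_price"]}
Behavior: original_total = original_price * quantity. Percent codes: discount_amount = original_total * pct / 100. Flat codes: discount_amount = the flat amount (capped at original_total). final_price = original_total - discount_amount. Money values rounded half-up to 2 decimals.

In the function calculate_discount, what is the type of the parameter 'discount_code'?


The calculate_discount spec declares:
  - discount_code (string, required): Discount code [values: SAVE10, SAVE20, HALF, FLAT5, FLAT15, VIP30]
Type:
string


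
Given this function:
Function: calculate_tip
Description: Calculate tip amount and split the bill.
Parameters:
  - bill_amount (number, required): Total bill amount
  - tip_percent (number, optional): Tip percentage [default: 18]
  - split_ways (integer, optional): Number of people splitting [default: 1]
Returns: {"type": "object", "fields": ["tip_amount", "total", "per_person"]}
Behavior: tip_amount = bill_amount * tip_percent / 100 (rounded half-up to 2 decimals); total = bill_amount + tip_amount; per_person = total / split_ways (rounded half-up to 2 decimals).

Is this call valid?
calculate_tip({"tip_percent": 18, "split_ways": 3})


Checking required parameters...
Missing required parameter: bill_amount
Invalid - missing required parameter 'bill_amount'


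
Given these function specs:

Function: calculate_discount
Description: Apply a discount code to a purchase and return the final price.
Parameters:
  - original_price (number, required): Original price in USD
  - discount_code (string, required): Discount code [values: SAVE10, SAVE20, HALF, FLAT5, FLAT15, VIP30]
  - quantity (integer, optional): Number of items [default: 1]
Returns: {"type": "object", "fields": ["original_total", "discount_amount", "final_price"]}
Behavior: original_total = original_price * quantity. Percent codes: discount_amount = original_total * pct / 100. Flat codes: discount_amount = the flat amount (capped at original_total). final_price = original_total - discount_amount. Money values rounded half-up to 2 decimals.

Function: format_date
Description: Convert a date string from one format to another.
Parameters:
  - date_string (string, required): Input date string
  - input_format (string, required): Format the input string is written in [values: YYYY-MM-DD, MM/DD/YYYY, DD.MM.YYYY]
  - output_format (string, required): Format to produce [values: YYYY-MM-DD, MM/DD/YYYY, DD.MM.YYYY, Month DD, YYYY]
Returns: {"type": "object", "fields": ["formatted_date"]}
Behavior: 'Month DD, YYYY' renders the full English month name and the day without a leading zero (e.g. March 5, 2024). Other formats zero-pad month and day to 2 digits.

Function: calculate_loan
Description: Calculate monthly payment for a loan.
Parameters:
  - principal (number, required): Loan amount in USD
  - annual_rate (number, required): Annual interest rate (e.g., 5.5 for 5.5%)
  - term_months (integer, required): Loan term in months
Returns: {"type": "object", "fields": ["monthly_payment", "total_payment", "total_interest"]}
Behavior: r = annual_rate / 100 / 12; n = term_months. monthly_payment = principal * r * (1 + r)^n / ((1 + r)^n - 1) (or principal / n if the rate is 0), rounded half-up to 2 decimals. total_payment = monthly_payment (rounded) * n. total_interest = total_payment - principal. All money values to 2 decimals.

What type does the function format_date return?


The format_date spec declares Returns: {"type": "object", "fields": ["formatted_date"]}
Type:
object


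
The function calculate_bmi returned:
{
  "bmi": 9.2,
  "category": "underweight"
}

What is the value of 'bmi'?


9.2


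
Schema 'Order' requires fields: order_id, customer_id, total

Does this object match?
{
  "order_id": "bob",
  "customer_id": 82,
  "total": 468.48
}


Checking required fields... All present.
Valid - all required fields present


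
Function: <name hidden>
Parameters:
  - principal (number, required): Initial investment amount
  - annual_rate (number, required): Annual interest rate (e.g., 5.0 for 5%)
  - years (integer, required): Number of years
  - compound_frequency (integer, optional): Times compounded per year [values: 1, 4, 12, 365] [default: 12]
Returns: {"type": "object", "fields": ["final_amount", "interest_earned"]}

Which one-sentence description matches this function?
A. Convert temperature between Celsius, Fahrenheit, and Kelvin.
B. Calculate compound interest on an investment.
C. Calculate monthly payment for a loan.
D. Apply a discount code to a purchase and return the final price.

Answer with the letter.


Parameters principal, annual_rate, years, compound_frequency and return ["final_amount", "interest_earned"] fit: Calculate compound interest on an investment.
B


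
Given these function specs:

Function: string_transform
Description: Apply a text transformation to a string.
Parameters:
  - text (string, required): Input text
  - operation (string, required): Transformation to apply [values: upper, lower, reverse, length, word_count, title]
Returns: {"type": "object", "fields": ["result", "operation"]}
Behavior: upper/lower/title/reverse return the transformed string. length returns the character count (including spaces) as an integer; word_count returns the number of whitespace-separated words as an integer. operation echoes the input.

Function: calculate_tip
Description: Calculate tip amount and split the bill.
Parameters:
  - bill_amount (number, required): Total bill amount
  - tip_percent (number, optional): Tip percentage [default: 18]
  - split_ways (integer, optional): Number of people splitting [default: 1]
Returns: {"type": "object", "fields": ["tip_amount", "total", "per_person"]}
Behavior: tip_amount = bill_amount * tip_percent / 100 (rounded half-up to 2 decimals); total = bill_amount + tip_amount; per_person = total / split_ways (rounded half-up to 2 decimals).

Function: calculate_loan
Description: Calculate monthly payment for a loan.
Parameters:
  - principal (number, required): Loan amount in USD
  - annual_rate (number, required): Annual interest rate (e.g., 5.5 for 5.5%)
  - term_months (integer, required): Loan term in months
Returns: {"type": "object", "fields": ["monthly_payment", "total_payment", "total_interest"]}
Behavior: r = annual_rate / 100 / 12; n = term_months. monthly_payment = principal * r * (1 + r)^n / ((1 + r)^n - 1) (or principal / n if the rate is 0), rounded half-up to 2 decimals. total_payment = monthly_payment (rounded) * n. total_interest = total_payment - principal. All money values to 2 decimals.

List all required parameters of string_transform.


Parameters of string_transform and their required/optional flag:
  text: required
  operation: required
operation, text


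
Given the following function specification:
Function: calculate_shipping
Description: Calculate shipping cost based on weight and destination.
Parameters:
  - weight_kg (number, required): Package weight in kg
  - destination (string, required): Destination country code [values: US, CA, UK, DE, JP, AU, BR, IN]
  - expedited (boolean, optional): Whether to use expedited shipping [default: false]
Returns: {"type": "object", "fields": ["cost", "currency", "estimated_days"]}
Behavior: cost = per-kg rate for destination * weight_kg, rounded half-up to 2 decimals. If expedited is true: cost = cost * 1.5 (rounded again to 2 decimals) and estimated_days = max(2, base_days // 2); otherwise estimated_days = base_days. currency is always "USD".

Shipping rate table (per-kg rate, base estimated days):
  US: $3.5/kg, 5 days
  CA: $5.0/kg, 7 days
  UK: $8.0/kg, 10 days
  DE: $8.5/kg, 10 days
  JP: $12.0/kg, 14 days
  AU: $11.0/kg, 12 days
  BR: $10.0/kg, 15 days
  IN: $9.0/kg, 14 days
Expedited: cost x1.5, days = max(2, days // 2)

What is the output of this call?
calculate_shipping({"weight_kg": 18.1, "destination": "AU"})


Defaults applied: expedited=false
Rate for AU: $11.0/kg, base 12 days
cost = 11.0 * 18.1 = 199.1 -> 199.10
expedited not set/false: estimated_days = 12
Output:
{"cost": 199.1, "currency": "USD", "estimated_days": 12}


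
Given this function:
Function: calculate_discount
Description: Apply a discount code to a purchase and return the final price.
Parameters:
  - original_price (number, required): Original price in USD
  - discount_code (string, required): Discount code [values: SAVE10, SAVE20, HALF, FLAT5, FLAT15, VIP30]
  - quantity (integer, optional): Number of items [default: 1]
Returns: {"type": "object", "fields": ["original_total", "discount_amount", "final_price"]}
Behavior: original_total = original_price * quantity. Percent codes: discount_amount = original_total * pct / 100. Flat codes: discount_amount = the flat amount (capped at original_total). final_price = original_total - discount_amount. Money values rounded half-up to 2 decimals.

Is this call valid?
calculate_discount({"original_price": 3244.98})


Checking required parameters...
Missing required parameter: discount_code
Invalid - missing required parameter 'discount_code'


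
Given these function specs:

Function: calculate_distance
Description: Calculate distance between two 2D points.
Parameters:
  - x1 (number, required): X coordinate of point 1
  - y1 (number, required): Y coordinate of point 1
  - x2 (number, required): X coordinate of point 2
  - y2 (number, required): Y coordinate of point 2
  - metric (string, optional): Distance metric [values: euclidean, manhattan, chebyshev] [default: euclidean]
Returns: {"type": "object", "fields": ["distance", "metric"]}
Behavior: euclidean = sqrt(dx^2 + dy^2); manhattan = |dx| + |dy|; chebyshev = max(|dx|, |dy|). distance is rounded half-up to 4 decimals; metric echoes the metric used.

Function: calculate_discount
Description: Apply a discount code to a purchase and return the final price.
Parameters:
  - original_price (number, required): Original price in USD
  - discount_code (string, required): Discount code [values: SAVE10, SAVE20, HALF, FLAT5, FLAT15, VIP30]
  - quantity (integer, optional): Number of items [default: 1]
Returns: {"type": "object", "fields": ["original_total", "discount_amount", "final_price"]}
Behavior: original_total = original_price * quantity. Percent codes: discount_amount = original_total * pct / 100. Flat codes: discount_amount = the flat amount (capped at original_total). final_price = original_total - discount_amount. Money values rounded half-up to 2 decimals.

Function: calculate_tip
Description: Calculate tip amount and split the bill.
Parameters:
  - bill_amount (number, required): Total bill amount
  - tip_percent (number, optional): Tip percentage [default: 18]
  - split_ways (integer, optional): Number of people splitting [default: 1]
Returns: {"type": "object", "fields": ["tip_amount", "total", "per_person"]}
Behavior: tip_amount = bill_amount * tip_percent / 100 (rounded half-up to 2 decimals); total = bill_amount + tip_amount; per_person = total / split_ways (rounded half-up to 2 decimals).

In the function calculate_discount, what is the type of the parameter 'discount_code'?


The calculate_discount spec declares:
  - discount_code (string, required): Discount code [values: SAVE10, SAVE20, HALF, FLAT5, FLAT15, VIP30]
Type:
string


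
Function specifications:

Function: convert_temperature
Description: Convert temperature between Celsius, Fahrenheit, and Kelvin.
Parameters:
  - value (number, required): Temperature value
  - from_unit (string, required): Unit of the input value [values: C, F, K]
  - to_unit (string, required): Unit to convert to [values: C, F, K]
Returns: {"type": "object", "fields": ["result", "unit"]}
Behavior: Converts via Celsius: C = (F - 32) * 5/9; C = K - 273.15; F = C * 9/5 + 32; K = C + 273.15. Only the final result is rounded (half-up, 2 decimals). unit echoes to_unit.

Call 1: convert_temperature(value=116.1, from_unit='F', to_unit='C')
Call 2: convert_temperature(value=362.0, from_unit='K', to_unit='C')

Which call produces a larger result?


Call 1:
  To C: (116.1 - 32) * 5/9 = 46.722222
  Target is C: 46.722222
  Round to 2 decimals: 46.72
  -> 46.72 C
Call 2:
  To C: 362 - 273.15 = 88.85
  Target is C: 88.85
  Round to 2 decimals: 88.85
  -> 88.85 C
Call 2 (88.85 C)


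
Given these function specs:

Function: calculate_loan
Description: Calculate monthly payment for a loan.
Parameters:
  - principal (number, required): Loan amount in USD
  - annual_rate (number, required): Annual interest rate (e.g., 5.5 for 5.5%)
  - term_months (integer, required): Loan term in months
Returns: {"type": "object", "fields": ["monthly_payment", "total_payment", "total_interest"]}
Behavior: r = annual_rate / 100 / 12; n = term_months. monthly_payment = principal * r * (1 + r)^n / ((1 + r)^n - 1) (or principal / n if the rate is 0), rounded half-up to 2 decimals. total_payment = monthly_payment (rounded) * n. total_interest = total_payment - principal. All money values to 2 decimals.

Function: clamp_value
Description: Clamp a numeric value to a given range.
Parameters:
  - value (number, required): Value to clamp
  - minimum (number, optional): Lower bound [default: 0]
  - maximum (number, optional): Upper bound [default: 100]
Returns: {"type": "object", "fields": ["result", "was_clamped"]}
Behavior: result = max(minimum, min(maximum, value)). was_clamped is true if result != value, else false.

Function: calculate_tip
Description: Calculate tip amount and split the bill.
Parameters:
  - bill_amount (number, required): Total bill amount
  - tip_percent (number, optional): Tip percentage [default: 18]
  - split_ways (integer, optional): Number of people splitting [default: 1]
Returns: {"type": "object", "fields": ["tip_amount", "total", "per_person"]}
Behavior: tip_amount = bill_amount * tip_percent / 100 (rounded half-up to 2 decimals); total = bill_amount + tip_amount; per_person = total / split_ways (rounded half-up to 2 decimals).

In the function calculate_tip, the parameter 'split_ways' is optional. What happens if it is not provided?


The calculate_tip spec declares:
  - split_ways (integer, optional): Number of people splitting [default: 1]
It defaults to 1


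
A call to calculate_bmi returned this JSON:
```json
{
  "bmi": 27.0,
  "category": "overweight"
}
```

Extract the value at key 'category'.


overweight


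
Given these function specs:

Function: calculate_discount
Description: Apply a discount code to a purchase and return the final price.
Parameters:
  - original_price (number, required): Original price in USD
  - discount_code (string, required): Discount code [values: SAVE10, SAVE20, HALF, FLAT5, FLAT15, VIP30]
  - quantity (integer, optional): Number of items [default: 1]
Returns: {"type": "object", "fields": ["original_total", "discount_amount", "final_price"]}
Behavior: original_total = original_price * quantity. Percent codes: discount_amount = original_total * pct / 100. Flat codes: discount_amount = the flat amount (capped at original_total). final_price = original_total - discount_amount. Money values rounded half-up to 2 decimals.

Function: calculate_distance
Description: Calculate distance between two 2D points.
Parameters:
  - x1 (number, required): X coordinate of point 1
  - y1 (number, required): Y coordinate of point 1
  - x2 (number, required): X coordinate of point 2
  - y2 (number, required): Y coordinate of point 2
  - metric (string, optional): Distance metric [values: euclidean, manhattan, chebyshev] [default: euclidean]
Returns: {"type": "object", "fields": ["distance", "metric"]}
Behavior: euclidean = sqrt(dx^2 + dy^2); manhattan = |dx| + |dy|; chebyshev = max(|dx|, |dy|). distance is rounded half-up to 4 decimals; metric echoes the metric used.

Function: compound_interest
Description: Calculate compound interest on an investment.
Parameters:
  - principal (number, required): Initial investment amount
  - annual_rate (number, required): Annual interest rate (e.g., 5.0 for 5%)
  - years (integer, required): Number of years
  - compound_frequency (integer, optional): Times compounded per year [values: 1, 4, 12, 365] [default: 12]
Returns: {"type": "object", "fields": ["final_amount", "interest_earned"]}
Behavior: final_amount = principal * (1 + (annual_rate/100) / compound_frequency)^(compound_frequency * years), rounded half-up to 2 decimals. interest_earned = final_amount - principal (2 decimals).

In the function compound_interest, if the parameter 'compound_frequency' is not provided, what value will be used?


The compound_interest spec declares:
  - compound_frequency (integer, optional): Times compounded per year [values: 1, 4, 12, 365] [default: 12]
Default:
12


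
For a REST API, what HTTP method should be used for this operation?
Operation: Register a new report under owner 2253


GET = read, POST = create, PUT = update/replace, DELETE = remove
This operation is a create.
POST


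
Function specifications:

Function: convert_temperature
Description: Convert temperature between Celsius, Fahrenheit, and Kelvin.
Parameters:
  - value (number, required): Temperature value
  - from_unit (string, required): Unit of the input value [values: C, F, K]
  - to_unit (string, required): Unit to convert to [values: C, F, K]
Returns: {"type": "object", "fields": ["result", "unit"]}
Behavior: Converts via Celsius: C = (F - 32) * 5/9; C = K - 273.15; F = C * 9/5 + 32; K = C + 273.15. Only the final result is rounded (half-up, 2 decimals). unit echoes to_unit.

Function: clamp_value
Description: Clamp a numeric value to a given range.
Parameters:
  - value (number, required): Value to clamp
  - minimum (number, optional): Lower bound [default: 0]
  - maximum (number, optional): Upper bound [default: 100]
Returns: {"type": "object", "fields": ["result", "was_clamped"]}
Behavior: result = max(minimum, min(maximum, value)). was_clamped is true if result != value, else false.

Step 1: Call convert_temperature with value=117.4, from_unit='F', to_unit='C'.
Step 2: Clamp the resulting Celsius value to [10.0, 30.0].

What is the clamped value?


Step 1: convert_temperature(value=117.4, from_unit=F, to_unit=C)
  To C: (117.4 - 32) * 5/9 = 47.444444
  Target is C: 47.444444
  Round to 2 decimals: 47.44
  -> result = 47.44 C
Step 2: clamp_value(value=47.44, minimum=10.0, maximum=30.0)
  result = max(10.0, min(30.0, 47.44)) = max(10.0, 30.0) = 30.0
  was_clamped = (30.0 != 47.44) = true
  -> result = 30.0
30.0


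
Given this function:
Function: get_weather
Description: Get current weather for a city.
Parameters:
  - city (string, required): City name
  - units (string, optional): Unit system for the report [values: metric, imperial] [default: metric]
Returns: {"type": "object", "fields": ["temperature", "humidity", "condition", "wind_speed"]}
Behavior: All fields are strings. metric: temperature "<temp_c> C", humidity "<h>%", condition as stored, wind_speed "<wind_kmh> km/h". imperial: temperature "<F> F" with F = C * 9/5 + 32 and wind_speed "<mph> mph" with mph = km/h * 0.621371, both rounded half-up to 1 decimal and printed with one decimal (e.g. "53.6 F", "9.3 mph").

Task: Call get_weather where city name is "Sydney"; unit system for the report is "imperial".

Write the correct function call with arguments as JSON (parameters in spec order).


Mapping each described value to its parameter name:
  'City name' -> city = "Sydney"
  'Unit system for the report' -> units = "imperial"
get_weather({"city": "Sydney", "units": "imperial"})


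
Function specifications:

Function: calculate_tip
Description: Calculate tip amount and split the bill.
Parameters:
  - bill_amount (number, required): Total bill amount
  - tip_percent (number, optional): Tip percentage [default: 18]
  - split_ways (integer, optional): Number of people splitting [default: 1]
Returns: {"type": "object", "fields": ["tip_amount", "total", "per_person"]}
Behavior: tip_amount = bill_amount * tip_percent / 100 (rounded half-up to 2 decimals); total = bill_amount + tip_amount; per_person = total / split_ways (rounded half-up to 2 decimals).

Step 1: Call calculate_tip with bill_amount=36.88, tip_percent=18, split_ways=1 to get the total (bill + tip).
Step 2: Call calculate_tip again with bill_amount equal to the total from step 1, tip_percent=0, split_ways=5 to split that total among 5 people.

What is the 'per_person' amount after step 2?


Step 1: calculate_tip(bill_amount=36.88, tip_percent=18, split_ways=1)
  tip_amount = 36.88 * 18/100 = 6.6384 -> 6.64
  total = 36.88 + 6.64 = 43.52
  per_person = 43.52 / 1 = 43.52 -> 43.52
  -> total = 43.52
Step 2: calculate_tip(bill_amount=43.52, tip_percent=0, split_ways=5)
  tip_amount = 43.52 * 0/100 = 0 -> 0.00
  total = 43.52 + 0.00 = 43.52
  per_person = 43.52 / 5 = 8.704 -> 8.70
  -> per_person = 8.70
$8.70


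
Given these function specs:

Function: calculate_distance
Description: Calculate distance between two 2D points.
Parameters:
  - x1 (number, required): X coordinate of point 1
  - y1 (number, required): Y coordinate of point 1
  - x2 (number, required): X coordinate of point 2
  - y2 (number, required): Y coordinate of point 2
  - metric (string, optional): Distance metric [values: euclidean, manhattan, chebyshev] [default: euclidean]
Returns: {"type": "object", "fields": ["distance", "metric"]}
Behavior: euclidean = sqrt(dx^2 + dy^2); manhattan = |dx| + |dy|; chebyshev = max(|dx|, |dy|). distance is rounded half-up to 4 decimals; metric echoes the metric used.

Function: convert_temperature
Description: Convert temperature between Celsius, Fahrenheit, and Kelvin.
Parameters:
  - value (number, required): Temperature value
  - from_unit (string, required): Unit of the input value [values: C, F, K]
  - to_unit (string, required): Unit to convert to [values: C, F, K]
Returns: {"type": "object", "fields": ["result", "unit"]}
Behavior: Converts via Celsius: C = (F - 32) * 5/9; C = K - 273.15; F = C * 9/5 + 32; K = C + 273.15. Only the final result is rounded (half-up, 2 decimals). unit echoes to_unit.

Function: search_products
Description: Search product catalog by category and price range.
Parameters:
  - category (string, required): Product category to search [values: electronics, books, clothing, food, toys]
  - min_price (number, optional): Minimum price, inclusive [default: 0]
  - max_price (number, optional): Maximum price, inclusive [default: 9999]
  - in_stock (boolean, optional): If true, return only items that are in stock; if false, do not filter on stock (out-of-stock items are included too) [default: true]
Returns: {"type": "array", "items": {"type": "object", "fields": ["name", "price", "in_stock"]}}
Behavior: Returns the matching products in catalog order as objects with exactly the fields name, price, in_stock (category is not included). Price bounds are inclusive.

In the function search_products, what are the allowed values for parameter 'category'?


The search_products spec declares:
  - category (string, required): Product category to search [values: electronics, books, clothing, food, toys]
Allowed values:
electronics, books, clothing, food, toys
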